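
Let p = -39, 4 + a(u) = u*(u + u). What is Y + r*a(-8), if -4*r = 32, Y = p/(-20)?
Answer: -19801/20 ≈ -990.05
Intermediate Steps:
a(u) = -4 + 2*u² (a(u) = -4 + u*(u + u) = -4 + u*(2*u) = -4 + 2*u²)
Y = 39/20 (Y = -39/(-20) = -39*(-1/20) = 39/20 ≈ 1.9500)
r = -8 (r = -¼*32 = -8)
Y + r*a(-8) = 39/20 - 8*(-4 + 2*(-8)²) = 39/20 - 8*(-4 + 2*64) = 39/20 - 8*(-4 + 128) = 39/20 - 8*124 = 39/20 - 992 = -19801/20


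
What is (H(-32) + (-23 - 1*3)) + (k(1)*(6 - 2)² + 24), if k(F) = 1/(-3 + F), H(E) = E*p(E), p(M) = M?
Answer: 1014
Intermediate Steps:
H(E) = E² (H(E) = E*E = E²)
(H(-32) + (-23 - 1*3)) + (k(1)*(6 - 2)² + 24) = ((-32)² + (-23 - 1*3)) + ((6 - 2)²/(-3 + 1) + 24) = (1024 + (-23 - 3)) + (4²/(-2) + 24) = (1024 - 26) + (-½*16 + 24) = 998 + (-8 + 24) = 998 + 16 = 1014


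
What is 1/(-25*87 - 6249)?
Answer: -1/8424 ≈ -0.00011871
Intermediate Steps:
1/(-25*87 - 6249) = 1/(-2175 - 6249) = 1/(-8424) = -1/8424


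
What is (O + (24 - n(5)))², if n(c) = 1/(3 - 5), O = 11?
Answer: 5041/4 ≈ 1260.3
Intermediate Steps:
n(c) = -½ (n(c) = 1/(-2) = -½)
(O + (24 - n(5)))² = (11 + (24 - 1*(-½)))² = (11 + (24 + ½))² = (11 + 49/2)² = (71/2)² = 5041/4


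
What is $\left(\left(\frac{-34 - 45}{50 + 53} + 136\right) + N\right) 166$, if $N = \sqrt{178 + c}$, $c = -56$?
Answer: $\frac{2312214}{103} + 166 \sqrt{122} \approx 24282.0$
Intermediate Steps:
$N = \sqrt{122}$ ($N = \sqrt{178 - 56} = \sqrt{122} \approx 11.045$)
$\left(\left(\frac{-34 - 45}{50 + 53} + 136\right) + N\right) 166 = \left(\left(\frac{-34 - 45}{50 + 53} + 136\right) + \sqrt{122}\right) 166 = \left(\left(- \frac{79}{103} + 136\right) + \sqrt{122}\right) 166 = \left(\frac{13929}{103} + \sqrt{122}\right) 166 = \frac{2312214}{103} + 166 \sqrt{122}$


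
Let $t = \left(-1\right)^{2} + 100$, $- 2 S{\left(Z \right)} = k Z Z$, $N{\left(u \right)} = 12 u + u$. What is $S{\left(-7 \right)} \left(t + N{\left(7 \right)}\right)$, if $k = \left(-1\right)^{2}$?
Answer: $-4704$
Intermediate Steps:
$N{\left(u \right)} = 13 u$
$k = 1$
$S{\left(Z \right)} = - \frac{Z^{2}}{2}$ ($S{\left(Z \right)} = - \frac{1 Z Z}{2} = - \frac{Z Z}{2} = - \frac{Z^{2}}{2}$)
$t = 101$ ($t = 1 + 100 = 101$)
$S{\left(-7 \right)} \left(t + N{\left(7 \right)}\right) = - \frac{\left(-7\right)^{2}}{2} \left(101 + 13 \cdot 7\right) = \left(- \frac{1}{2}\right) 49 \left(101 + 91\right) = \left(- \frac{49}{2}\right) 192 = -4704$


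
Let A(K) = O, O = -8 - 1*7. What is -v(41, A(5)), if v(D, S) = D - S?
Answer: -56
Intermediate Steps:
O = -15 (O = -8 - 7 = -15)
A(K) = -15
-v(41, A(5)) = -(41 - 1*(-15)) = -(41 + 15) = -1*56 = -56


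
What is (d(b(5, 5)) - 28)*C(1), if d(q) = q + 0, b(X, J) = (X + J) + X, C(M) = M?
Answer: -13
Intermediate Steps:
b(X, J) = J + 2*X (b(X, J) = (J + X) + X = J + 2*X)
d(q) = q
(d(b(5, 5)) - 28)*C(1) = ((5 + 2*5) - 28)*1 = ((5 + 10) - 28)*1 = (15 - 28)*1 = -13*1 = -13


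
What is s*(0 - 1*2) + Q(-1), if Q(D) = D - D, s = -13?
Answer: 26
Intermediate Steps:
Q(D) = 0
s*(0 - 1*2) + Q(-1) = -13*(0 - 1*2) + 0 = -13*(0 - 2) + 0 = -13*(-2) + 0 = 26 + 0 = 26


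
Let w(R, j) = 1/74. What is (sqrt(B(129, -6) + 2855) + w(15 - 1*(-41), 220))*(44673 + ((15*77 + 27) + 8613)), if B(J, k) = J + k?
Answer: 27234/37 + 54468*sqrt(2978) ≈ 2.9731e+6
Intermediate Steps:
w(R, j) = 1/74
(sqrt(B(129, -6) + 2855) + w(15 - 1*(-41), 220))*(44673 + ((15*77 + 27) + 8613)) = (sqrt((129 - 6) + 2855) + 1/74)*(44673 + ((15*77 + 27) + 8613)) = (sqrt(123 + 2855) + 1/74)*(44673 + ((1155 + 27) + 8613)) = (sqrt(2978) + 1/74)*(44673 + (1182 + 8613)) = (1/74 + sqrt(2978))*(44673 + 9795) = (1/74 + sqrt(2978))*54468 = 27234/37 + 54468*sqrt(2978)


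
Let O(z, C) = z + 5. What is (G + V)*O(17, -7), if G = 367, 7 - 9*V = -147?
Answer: 76054/9 ≈ 8450.4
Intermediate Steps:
V = 154/9 (V = 7/9 - ⅑*(-147) = 7/9 + 49/3 = 154/9 ≈ 17.111)
O(z, C) = 5 + z
(G + V)*O(17, -7) = (367 + 154/9)*(5 + 17) = (3457/9)*22 = 76054/9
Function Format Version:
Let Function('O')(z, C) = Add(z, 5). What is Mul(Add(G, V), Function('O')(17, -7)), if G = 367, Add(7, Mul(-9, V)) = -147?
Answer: Rational(76054, 9) ≈ 8450.4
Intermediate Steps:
V = Rational(154, 9) (V = Add(Rational(7, 9), Mul(Rational(-1, 9), -147)) = Add(Rational(7, 9), Rational(49, 3)) = Rational(154, 9) ≈ 17.111)
Function('O')(z, C) = Add(5, z)
Mul(Add(G, V), Function('O')(17, -7)) = Mul(Add(367, Rational(154, 9)), Add(5, 17)) = Mul(Rational(3457, 9), 22) = Rational(76054, 9)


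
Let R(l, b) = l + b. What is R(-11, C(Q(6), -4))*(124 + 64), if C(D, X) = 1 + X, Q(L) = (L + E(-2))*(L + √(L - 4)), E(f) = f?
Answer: -2632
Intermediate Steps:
Q(L) = (-2 + L)*(L + √(-4 + L)) (Q(L) = (L - 2)*(L + √(L - 4)) = (-2 + L)*(L + √(-4 + L)))
R(l, b) = b + l
R(-11, C(Q(6), -4))*(124 + 64) = ((1 - 4) - 11)*(124 + 64) = (-3 - 11)*188 = -14*188 = -2632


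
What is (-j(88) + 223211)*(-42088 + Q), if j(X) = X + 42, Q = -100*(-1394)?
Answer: 21708458272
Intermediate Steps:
Q = 139400
j(X) = 42 + X
(-j(88) + 223211)*(-42088 + Q) = (-(42 + 88) + 223211)*(-42088 + 139400) = (-1*130 + 223211)*97312 = (-130 + 223211)*97312 = 223081*97312 = 21708458272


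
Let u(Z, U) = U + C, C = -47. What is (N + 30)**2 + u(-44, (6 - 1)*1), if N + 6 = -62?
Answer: 1402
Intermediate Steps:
N = -68 (N = -6 - 62 = -68)
u(Z, U) = -47 + U (u(Z, U) = U - 47 = -47 + U)
(N + 30)**2 + u(-44, (6 - 1)*1) = (-68 + 30)**2 + (-47 + (6 - 1)*1) = (-38)**2 + (-47 + 5*1) = 1444 + (-47 + 5) = 1444 - 42 = 1402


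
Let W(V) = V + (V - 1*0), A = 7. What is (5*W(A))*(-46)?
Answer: -3220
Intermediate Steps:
W(V) = 2*V (W(V) = V + (V + 0) = V + V = 2*V)
(5*W(A))*(-46) = (5*(2*7))*(-46) = (5*14)*(-46) = 70*(-46) = -3220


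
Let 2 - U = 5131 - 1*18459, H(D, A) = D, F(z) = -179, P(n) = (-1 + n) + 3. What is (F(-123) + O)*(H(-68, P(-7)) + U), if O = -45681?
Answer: -608195320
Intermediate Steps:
P(n) = 2 + n
U = 13330 (U = 2 - (5131 - 1*18459) = 2 - (5131 - 18459) = 2 - 1*(-13328) = 2 + 13328 = 13330)
(F(-123) + O)*(H(-68, P(-7)) + U) = (-179 - 45681)*(-68 + 13330) = -45860*13262 = -608195320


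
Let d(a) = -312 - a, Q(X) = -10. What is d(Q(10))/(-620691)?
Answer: 302/620691 ≈ 0.00048655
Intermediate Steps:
d(Q(10))/(-620691) = (-312 - 1*(-10))/(-620691) = (-312 + 10)*(-1/620691) = -302*(-1/620691) = 302/620691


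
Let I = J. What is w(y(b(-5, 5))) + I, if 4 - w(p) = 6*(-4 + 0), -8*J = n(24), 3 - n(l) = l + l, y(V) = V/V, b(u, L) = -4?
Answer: 269/8 ≈ 33.625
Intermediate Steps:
y(V) = 1
n(l) = 3 - 2*l (n(l) = 3 - (l + l) = 3 - 2*l)
J = 45/8 (J = -(3 - 2*24)/8 = -(3 - 48)/8 = -⅛*(-45) = 45/8 ≈ 5.6250)
w(p) = 28 (w(p) = 4 - 6*(-4 + 0) = 4 - 6*(-4) = 4 - 1*(-24) = 4 + 24 = 28)
I = 45/8 ≈ 5.6250
w(y(b(-5, 5))) + I = 28 + 45/8 = 269/8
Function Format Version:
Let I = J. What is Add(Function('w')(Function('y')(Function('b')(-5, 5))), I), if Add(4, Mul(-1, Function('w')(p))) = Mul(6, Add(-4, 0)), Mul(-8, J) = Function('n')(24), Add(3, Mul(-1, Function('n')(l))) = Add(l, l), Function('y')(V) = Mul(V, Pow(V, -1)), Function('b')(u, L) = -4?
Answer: Rational(269, 8) ≈ 33.625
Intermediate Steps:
Function('y')(V) = 1
Function('n')(l) = Add(3, Mul(-2, l)) (Function('n')(l) = Add(3, Mul(-1, Add(l, l))) = Add(3, Mul(-1, Mul(2, l))) = Add(3, Mul(-2, l)))
J = Rational(45, 8) (J = Mul(Rational(-1, 8), Add(3, Mul(-2, 24))) = Mul(Rational(-1, 8), Add(3, -48)) = Mul(Rational(-1, 8), -45) = Rational(45, 8) ≈ 5.6250)
Function('w')(p) = 28 (Function('w')(p) = Add(4, Mul(-1, Mul(6, Add(-4, 0)))) = Add(4, Mul(-1, Mul(6, -4))) = Add(4, Mul(-1, -24)) = Add(4, 24) = 28)
I = Rational(45, 8) ≈ 5.6250
Add(Function('w')(Function('y')(Function('b')(-5, 5))), I) = Add(28, Rational(45, 8)) = Rational(269, 8)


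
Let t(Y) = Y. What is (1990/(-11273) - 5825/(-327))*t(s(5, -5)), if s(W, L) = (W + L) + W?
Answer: 325072475/3686271 ≈ 88.185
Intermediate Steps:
s(W, L) = L + 2*W (s(W, L) = (L + W) + W = L + 2*W)
(1990/(-11273) - 5825/(-327))*t(s(5, -5)) = (1990/(-11273) - 5825/(-327))*(-5 + 2*5) = (1990*(-1/11273) - 5825*(-1/327))*(-5 + 10) = (-1990/11273 + 5825/327)*5 = (65014495/3686271)*5 = 325072475/3686271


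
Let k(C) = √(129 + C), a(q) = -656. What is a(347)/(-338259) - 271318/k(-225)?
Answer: 656/338259 + 135659*I*√6/12 ≈ 0.0019393 + 27691.0*I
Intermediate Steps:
a(347)/(-338259) - 271318/k(-225) = -656/(-338259) - 271318/√(129 - 225) = -656*(-1/338259) - 271318*(-I*√6/24) = 656/338259 - 271318*(-I*√6/24) = 656/338259 - (-135659)*I*√6/12 = 656/338259 + 135659*I*√6/12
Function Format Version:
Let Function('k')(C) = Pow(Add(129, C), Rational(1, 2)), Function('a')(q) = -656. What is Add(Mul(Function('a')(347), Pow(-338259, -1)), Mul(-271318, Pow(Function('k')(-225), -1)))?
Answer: Add(Rational(656, 338259), Mul(Rational(135659, 12), I, Pow(6, Rational(1, 2)))) ≈ Add(0.0019393, Mul(27691., I))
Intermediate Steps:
Add(Mul(Function('a')(347), Pow(-338259, -1)), Mul(-271318, Pow(Function('k')(-225), -1))) = Add(Mul(-656, Pow(-338259, -1)), Mul(-271318, Pow(Pow(Add(129, -225), Rational(1, 2)), -1))) = Add(Mul(-656, Rational(-1, 338259)), Mul(-271318, Pow(Pow(-96, Rational(1, 2)), -1))) = Add(Rational(656, 338259), Mul(-271318, Pow(Mul(4, I, Pow(6, Rational(1, 2))), -1))) = Add(Rational(656, 338259), Mul(-271318, Mul(Rational(-1, 24), I, Pow(6, Rational(1, 2))))) = Add(Rational(656, 338259), Mul(Rational(135659, 12), I, Pow(6, Rational(1, 2))))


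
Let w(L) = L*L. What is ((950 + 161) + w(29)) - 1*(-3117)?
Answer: 5069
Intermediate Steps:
w(L) = L²
((950 + 161) + w(29)) - 1*(-3117) = ((950 + 161) + 29²) - 1*(-3117) = (1111 + 841) + 3117 = 1952 + 3117 = 5069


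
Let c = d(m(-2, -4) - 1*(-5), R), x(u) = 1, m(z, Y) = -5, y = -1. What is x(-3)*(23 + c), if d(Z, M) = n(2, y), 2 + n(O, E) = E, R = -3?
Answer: 20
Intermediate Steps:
n(O, E) = -2 + E
d(Z, M) = -3 (d(Z, M) = -2 - 1 = -3)
c = -3
x(-3)*(23 + c) = 1*(23 - 3) = 1*20 = 20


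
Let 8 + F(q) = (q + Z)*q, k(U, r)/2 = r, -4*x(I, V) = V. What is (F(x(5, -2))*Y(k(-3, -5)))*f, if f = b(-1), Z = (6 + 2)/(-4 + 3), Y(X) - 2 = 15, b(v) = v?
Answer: 799/4 ≈ 199.75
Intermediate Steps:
x(I, V) = -V/4
k(U, r) = 2*r
Y(X) = 17 (Y(X) = 2 + 15 = 17)
Z = -8 (Z = 8/(-1) = 8*(-1) = -8)
f = -1
F(q) = -8 + q*(-8 + q) (F(q) = -8 + (q - 8)*q = -8 + (-8 + q)*q = -8 + q*(-8 + q))
(F(x(5, -2))*Y(k(-3, -5)))*f = ((-8 + (-¼*(-2))² - (-2)*(-2))*17)*(-1) = ((-8 + (½)² - 8*½)*17)*(-1) = ((-8 + ¼ - 4)*17)*(-1) = -47/4*17*(-1) = -799/4*(-1) = 799/4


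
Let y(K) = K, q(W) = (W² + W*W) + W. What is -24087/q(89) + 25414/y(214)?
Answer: 199857908/1704617 ≈ 117.24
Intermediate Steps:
q(W) = W + 2*W² (q(W) = (W² + W²) + W = 2*W² + W = W + 2*W²)
-24087/q(89) + 25414/y(214) = -24087*1/(89*(1 + 2*89)) + 25414/214 = -24087*1/(89*(1 + 178)) + 25414*(1/214) = -24087/(89*179) + 12707/107 = -24087/15931 + 12707/107 = 199857908/1704617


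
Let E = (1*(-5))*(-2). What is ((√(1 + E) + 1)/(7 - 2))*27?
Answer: 27/5 + 27*√11/5 ≈ 23.310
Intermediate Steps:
E = 10 (E = -5*(-2) = 10)
((√(1 + E) + 1)/(7 - 2))*27 = ((√(1 + 10) + 1)/(7 - 2))*27 = ((√11 + 1)/5)*27 = ((1 + √11)*(⅕))*27 = (⅕ + √11/5)*27 = 27/5 + 27*√11/5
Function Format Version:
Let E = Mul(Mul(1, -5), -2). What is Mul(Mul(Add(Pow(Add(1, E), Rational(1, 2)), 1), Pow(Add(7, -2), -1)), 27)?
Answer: Add(Rational(27, 5), Mul(Rational(27, 5), Pow(11, Rational(1, 2)))) ≈ 23.310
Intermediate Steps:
E = 10 (E = Mul(-5, -2) = 10)
Mul(Mul(Add(Pow(Add(1, E), Rational(1, 2)), 1), Pow(Add(7, -2), -1)), 27) = Mul(Mul(Add(Pow(Add(1, 10), Rational(1, 2)), 1), Pow(Add(7, -2), -1)), 27) = Mul(Mul(Add(Pow(11, Rational(1, 2)), 1), Pow(5, -1)), 27) = Mul(Mul(Add(1, Pow(11, Rational(1, 2))), Rational(1, 5)), 27) = Mul(Add(Rational(1, 5), Mul(Rational(1, 5), Pow(11, Rational(1, 2)))), 27) = Add(Rational(27, 5), Mul(Rational(27, 5), Pow(11, Rational(1, 2))))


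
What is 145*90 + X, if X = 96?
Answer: 13146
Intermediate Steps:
145*90 + X = 145*90 + 96 = 13050 + 96 = 13146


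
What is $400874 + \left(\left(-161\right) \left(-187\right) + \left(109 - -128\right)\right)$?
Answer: $431218$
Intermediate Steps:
$400874 + \left(\left(-161\right) \left(-187\right) + \left(109 - -128\right)\right) = 400874 + \left(30107 + \left(109 + 128\right)\right) = 400874 + \left(30107 + 237\right) = 400874 + 30344 = 431218$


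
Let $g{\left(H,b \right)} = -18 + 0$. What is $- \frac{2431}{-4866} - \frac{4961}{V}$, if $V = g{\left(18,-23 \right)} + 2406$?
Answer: $- \frac{1018611}{645556} \approx -1.5779$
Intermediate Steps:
$g{\left(H,b \right)} = -18$
$V = 2388$ ($V = -18 + 2406 = 2388$)
$- \frac{2431}{-4866} - \frac{4961}{V} = - \frac{2431}{-4866} - \frac{4961}{2388} = \left(-2431\right) \left(- \frac{1}{4866}\right) - \frac{4961}{2388} = \frac{2431}{4866} - \frac{4961}{2388} = - \frac{1018611}{645556}$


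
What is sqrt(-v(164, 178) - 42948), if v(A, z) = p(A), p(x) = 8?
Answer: 2*I*sqrt(10739) ≈ 207.26*I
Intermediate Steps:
v(A, z) = 8
sqrt(-v(164, 178) - 42948) = sqrt(-1*8 - 42948) = sqrt(-8 - 42948) = sqrt(-42956) = 2*I*sqrt(10739)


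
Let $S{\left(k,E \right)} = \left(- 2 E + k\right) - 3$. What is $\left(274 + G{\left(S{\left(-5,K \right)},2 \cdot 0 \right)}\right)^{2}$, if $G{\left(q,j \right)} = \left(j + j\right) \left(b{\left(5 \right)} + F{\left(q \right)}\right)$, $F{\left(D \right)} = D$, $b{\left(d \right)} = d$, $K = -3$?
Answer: $75076$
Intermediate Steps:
$S{\left(k,E \right)} = -3 + k - 2 E$ ($S{\left(k,E \right)} = \left(k - 2 E\right) - 3 = -3 + k - 2 E$)
$G{\left(q,j \right)} = 2 j \left(5 + q\right)$ ($G{\left(q,j \right)} = \left(j + j\right) \left(5 + q\right) = 2 j \left(5 + q\right)$)
$\left(274 + G{\left(S{\left(-5,K \right)},2 \cdot 0 \right)}\right)^{2} = \left(274 + 2 \cdot 2 \cdot 0 \left(5 - 2\right)\right)^{2} = \left(274 + 2 \cdot 0 \left(5 - 2\right)\right)^{2} = \left(274 + 2 \cdot 0 \cdot 3\right)^{2} = \left(274 + 0\right)^{2} = 274^{2} = 75076$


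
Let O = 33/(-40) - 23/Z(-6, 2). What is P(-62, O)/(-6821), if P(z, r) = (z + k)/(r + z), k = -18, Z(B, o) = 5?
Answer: -3200/18396237 ≈ -0.00017395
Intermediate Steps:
O = -217/40 (O = 33/(-40) - 23/5 = 33*(-1/40) - 23*⅕ = -33/40 - 23/5 = -217/40 ≈ -5.4250)
P(z, r) = (-18 + z)/(r + z) (P(z, r) = (z - 18)/(r + z) = (-18 + z)/(r + z))
P(-62, O)/(-6821) = ((-18 - 62)/(-217/40 - 62))/(-6821) = (-80/(-2697/40))*(-1/6821) = -40/2697*(-80)*(-1/6821) = (3200/2697)*(-1/6821) = -3200/18396237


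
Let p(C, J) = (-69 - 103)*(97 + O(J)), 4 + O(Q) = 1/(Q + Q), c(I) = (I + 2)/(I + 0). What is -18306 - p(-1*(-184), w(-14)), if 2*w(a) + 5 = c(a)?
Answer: -68194/29 ≈ -2351.5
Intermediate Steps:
c(I) = (2 + I)/I
w(a) = -5/2 + (2 + a)/(2*a) (w(a) = -5/2 + ((2 + a)/a)/2 = -5/2 + (2 + a)/(2*a))
O(Q) = -4 + 1/(2*Q) (O(Q) = -4 + 1/(Q + Q) = -4 + 1/(2*Q))
p(C, J) = -15996 - 86/J (p(C, J) = (-69 - 103)*(97 + (-4 + 1/(2*J))) = -172*(93 + 1/(2*J)) = -15996 - 86/J)
-18306 - p(-1*(-184), w(-14)) = -18306 - (-15996 - 86/(-2 + 1/(-14))) = -18306 - (-15996 - 86/(-2 - 1/14)) = -18306 - (-15996 - 86/(-29/14)) = -18306 - (-15996 - 86*(-14/29)) = -18306 - (-15996 + 1204/29) = -18306 - 1*(-462680/29) = -18306 + 462680/29 = -68194/29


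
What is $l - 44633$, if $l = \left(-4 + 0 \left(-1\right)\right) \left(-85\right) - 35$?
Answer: $-44328$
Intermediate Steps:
$l = 305$ ($l = \left(-4 + 0\right) \left(-85\right) - 35 = \left(-4\right) \left(-85\right) - 35 = 340 - 35 = 305$)
$l - 44633 = 305 - 44633 = -44328$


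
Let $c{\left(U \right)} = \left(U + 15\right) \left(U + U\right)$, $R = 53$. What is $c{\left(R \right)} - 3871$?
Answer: $3337$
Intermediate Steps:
$c{\left(U \right)} = 2 U \left(15 + U\right)$ ($c{\left(U \right)} = \left(15 + U\right) 2 U = 2 U \left(15 + U\right)$)
$c{\left(R \right)} - 3871 = 2 \cdot 53 \left(15 + 53\right) - 3871 = 2 \cdot 53 \cdot 68 - 3871 = 7208 - 3871 = 3337$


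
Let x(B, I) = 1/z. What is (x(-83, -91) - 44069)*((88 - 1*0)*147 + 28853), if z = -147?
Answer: -270715159616/147 ≈ -1.8416e+9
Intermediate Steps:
x(B, I) = -1/147 (x(B, I) = 1/(-147) = -1/147)
(x(-83, -91) - 44069)*((88 - 1*0)*147 + 28853) = (-1/147 - 44069)*((88 - 1*0)*147 + 28853) = -6478144*((88 + 0)*147 + 28853)/147 = -6478144*(88*147 + 28853)/147 = -6478144*(12936 + 28853)/147 = -6478144/147*41789 = -270715159616/147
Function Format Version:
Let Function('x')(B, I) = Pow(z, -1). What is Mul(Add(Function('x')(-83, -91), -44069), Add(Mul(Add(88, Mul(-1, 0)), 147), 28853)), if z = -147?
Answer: Rational(-270715159616, 147) ≈ -1.8416e+9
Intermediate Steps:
Function('x')(B, I) = Rational(-1, 147) (Function('x')(B, I) = Pow(-147, -1) = Rational(-1, 147))
Mul(Add(Function('x')(-83, -91), -44069), Add(Mul(Add(88, Mul(-1, 0)), 147), 28853)) = Mul(Add(Rational(-1, 147), -44069), Add(Mul(Add(88, Mul(-1, 0)), 147), 28853)) = Mul(Rational(-6478144, 147), Add(Mul(Add(88, 0), 147), 28853)) = Mul(Rational(-6478144, 147), Add(Mul(88, 147), 28853)) = Mul(Rational(-6478144, 147), Add(12936, 28853)) = Mul(Rational(-6478144, 147), 41789) = Rational(-270715159616, 147)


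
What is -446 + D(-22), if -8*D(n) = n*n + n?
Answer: -2015/4 ≈ -503.75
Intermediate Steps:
D(n) = -n/8 - n²/8 (D(n) = -(n*n + n)/8 = -(n² + n)/8 = -(n + n²)/8 = -n/8 - n²/8)
-446 + D(-22) = -446 - ⅛*(-22)*(1 - 22) = -446 - ⅛*(-22)*(-21) = -446 - 231/4 = -2015/4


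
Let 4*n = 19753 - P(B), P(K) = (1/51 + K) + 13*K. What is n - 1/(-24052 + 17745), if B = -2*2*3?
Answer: 188462441/37842 ≈ 4980.2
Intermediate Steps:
B = -12 (B = -4*3 = -12)
P(K) = 1/51 + 14*K (P(K) = (1/51 + K) + 13*K = 1/51 + 14*K)
n = 507985/102 (n = (19753 - (1/51 + 14*(-12)))/4 = (19753 - (1/51 - 168))/4 = (19753 - 1*(-8567/51))/4 = (19753 + 8567/51)/4 = (1/4)*(1015970/51) = 507985/102 ≈ 4980.2)
n - 1/(-24052 + 17745) = 507985/102 - 1/(-24052 + 17745) = 507985/102 - 1/(-6307) = 507985/102 - 1*(-1/6307) = 507985/102 + 1/6307 = 188462441/37842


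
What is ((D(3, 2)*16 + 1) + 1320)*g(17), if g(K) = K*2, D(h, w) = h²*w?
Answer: 54706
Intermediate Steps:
D(h, w) = w*h²
g(K) = 2*K
((D(3, 2)*16 + 1) + 1320)*g(17) = (((2*3²)*16 + 1) + 1320)*(2*17) = (((2*9)*16 + 1) + 1320)*34 = ((18*16 + 1) + 1320)*34 = ((288 + 1) + 1320)*34 = (289 + 1320)*34 = 1609*34 = 54706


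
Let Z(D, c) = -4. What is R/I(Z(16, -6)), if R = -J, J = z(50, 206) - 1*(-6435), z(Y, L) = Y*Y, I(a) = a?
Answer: 8935/4 ≈ 2233.8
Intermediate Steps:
z(Y, L) = Y²
J = 8935 (J = 50² - 1*(-6435) = 2500 + 6435 = 8935)
R = -8935 (R = -1*8935 = -8935)
R/I(Z(16, -6)) = -8935/(-4) = -8935*(-¼) = 8935/4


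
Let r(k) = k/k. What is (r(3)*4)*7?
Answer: 28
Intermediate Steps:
r(k) = 1
(r(3)*4)*7 = (1*4)*7 = 4*7 = 28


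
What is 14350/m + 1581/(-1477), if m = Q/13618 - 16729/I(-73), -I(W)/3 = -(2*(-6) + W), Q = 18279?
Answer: 73233825809973/343368037159 ≈ 213.28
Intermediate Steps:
I(W) = -36 + 3*W (I(W) = -(-3)*(2*(-6) + W) = -(-3)*(-12 + W) = -3*(12 - W) = -36 + 3*W)
m = 232476667/3472590 (m = 18279/13618 - 16729/(-36 + 3*(-73)) = 18279*(1/13618) - 16729/(-36 - 219) = 18279/13618 - 16729/(-255) = 18279/13618 - 16729*(-1/255) = 18279/13618 + 16729/255 = 232476667/3472590 ≈ 66.946)
14350/m + 1581/(-1477) = 14350/(232476667/3472590) + 1581/(-1477) = 14350*(3472590/232476667) + 1581*(-1/1477) = 49831666500/232476667 - 1581/1477 = 73233825809973/343368037159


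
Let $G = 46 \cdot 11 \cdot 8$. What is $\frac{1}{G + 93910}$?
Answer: $\frac{1}{97958} \approx 1.0208 \cdot 10^{-5}$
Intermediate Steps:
$G = 4048$ ($G = 506 \cdot 8 = 4048$)
$\frac{1}{G + 93910} = \frac{1}{4048 + 93910} = \frac{1}{97958}$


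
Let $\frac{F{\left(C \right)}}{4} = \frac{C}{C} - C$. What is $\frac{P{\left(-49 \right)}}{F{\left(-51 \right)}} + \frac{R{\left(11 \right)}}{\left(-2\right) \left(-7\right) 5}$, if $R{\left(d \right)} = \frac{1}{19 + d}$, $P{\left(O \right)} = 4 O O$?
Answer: $\frac{630269}{13650} \approx 46.174$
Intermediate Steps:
$F{\left(C \right)} = 4 - 4 C$ ($F{\left(C \right)} = 4 \left(\frac{C}{C} - C\right) = 4 \left(1 - C\right) = 4 - 4 C$)
$P{\left(O \right)} = 4 O^{2}$
$\frac{P{\left(-49 \right)}}{F{\left(-51 \right)}} + \frac{R{\left(11 \right)}}{\left(-2\right) \left(-7\right) 5} = \frac{4 \left(-49\right)^{2}}{4 - -204} + \frac{1}{\left(19 + 11\right) \left(-2\right) \left(-7\right) 5} = \frac{4 \cdot 2401}{4 + 204} + \frac{1}{30 \cdot 14 \cdot 5} = \frac{9604}{208} + \frac{1}{30 \cdot 70} = 9604 \cdot \frac{1}{208} + \frac{1}{30} \cdot \frac{1}{70} = \frac{2401}{52} + \frac{1}{2100} = \frac{630269}{13650}$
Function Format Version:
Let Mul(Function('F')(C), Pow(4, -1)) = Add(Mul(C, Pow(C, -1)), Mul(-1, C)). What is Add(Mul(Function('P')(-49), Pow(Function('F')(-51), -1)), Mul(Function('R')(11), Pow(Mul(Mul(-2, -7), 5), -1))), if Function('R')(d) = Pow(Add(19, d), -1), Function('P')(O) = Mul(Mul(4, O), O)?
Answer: Rational(630269, 13650) ≈ 46.174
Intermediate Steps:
Function('F')(C) = Add(4, Mul(-4, C)) (Function('F')(C) = Mul(4, Add(Mul(C, Pow(C, -1)), Mul(-1, C))) = Mul(4, Add(1, Mul(-1, C))) = Add(4, Mul(-4, C)))
Function('P')(O) = Mul(4, Pow(O, 2))
Add(Mul(Function('P')(-49), Pow(Function('F')(-51), -1)), Mul(Function('R')(11), Pow(Mul(Mul(-2, -7), 5), -1))) = Add(Mul(Mul(4, Pow(-49, 2)), Pow(Add(4, Mul(-4, -51)), -1)), Mul(Pow(Add(19, 11), -1), Pow(Mul(Mul(-2, -7), 5), -1))) = Add(Mul(Mul(4, 2401), Pow(Add(4, 204), -1)), Mul(Pow(30, -1), Pow(Mul(14, 5), -1))) = Add(Mul(9604, Pow(208, -1)), Mul(Rational(1, 30), Pow(70, -1))) = Add(Mul(9604, Rational(1, 208)), Mul(Rational(1, 30), Rational(1, 70))) = Add(Rational(2401, 52), Rational(1, 2100)) = Rational(630269, 13650)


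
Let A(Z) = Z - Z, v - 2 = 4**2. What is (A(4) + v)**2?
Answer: 324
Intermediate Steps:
v = 18 (v = 2 + 4**2 = 2 + 16 = 18)
A(Z) = 0
(A(4) + v)**2 = (0 + 18)**2 = 18**2 = 324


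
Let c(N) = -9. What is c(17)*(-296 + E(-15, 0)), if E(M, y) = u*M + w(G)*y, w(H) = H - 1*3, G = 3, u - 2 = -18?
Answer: 504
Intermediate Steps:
u = -16 (u = 2 - 18 = -16)
w(H) = -3 + H (w(H) = H - 3 = -3 + H)
E(M, y) = -16*M (E(M, y) = -16*M + (-3 + 3)*y = -16*M + 0*y = -16*M + 0 = -16*M)
c(17)*(-296 + E(-15, 0)) = -9*(-296 - 16*(-15)) = -9*(-296 + 240) = -9*(-56) = 504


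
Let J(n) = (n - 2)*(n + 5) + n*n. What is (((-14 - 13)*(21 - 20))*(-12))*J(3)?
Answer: 5508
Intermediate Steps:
J(n) = n² + (-2 + n)*(5 + n) (J(n) = (-2 + n)*(5 + n) + n² = n² + (-2 + n)*(5 + n))
(((-14 - 13)*(21 - 20))*(-12))*J(3) = (((-14 - 13)*(21 - 20))*(-12))*(-10 + 2*3² + 3*3) = (-27*1*(-12))*(-10 + 2*9 + 9) = (-27*(-12))*(-10 + 18 + 9) = 324*17 = 5508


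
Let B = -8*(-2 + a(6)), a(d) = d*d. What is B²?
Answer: 73984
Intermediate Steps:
a(d) = d²
B = -272 (B = -8*(-2 + 6²) = -8*(-2 + 36) = -8*34 = -272)
B² = (-272)² = 73984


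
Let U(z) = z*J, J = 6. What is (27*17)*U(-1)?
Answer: -2754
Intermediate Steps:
U(z) = 6*z (U(z) = z*6 = 6*z)
(27*17)*U(-1) = (27*17)*(6*(-1)) = 459*(-6) = -2754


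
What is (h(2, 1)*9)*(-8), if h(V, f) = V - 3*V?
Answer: 288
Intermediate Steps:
h(V, f) = -2*V
(h(2, 1)*9)*(-8) = (-2*2*9)*(-8) = -4*9*(-8) = -36*(-8) = 288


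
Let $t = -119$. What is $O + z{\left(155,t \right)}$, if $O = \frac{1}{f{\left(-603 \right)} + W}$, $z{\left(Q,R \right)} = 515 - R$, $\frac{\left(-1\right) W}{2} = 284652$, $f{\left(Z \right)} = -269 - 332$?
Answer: $\frac{361319769}{569905} \approx 634.0$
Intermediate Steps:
$f{\left(Z \right)} = -601$ ($f{\left(Z \right)} = -269 - 332 = -601$)
$W = -569304$ ($W = \left(-2\right) 284652 = -569304$)
$O = - \frac{1}{569905}$ ($O = \frac{1}{-601 - 569304} = \frac{1}{-569905} = - \frac{1}{569905} \approx -1.7547 \cdot 10^{-6}$)
$O + z{\left(155,t \right)} = - \frac{1}{569905} + \left(515 - -119\right) = - \frac{1}{569905} + \left(515 + 119\right) = - \frac{1}{569905} + 634 = \frac{361319769}{569905}$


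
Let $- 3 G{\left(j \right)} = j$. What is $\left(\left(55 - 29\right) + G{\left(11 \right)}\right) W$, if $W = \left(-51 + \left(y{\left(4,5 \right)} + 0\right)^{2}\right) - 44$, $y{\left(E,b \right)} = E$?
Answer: $- \frac{5293}{3} \approx -1764.3$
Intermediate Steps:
$G{\left(j \right)} = - \frac{j}{3}$
$W = -79$ ($W = \left(-51 + \left(4 + 0\right)^{2}\right) - 44 = \left(-51 + 4^{2}\right) - 44 = \left(-51 + 16\right) - 44 = -35 - 44 = -79$)
$\left(\left(55 - 29\right) + G{\left(11 \right)}\right) W = \left(\left(55 - 29\right) - \frac{11}{3}\right) \left(-79\right) = \left(26 - \frac{11}{3}\right) \left(-79\right) = \frac{67}{3} \left(-79\right) = - \frac{5293}{3}$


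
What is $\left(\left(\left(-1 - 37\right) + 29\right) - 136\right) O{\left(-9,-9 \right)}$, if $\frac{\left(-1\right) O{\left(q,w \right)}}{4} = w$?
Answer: $-5220$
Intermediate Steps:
$O{\left(q,w \right)} = - 4 w$
$\left(\left(\left(-1 - 37\right) + 29\right) - 136\right) O{\left(-9,-9 \right)} = \left(\left(\left(-1 - 37\right) + 29\right) - 136\right) \left(\left(-4\right) \left(-9\right)\right) = \left(\left(-38 + 29\right) - 136\right) 36 = \left(-9 - 136\right) 36 = \left(-145\right) 36 = -5220$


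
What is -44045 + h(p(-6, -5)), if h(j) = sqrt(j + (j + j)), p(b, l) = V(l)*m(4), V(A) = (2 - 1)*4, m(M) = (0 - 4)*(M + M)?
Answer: -44045 + 8*I*sqrt(6) ≈ -44045.0 + 19.596*I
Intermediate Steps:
m(M) = -8*M
V(A) = 4 (V(A) = 1*4 = 4)
p(b, l) = -128 (p(b, l) = 4*(-8*4) = 4*(-32) = -128)
h(j) = sqrt(3)*sqrt(j) (h(j) = sqrt(j + 2*j) = sqrt(3*j) = sqrt(3)*sqrt(j))
-44045 + h(p(-6, -5)) = -44045 + sqrt(3)*sqrt(-128) = -44045 + sqrt(3)*(8*I*sqrt(2)) = -44045 + 8*I*sqrt(6)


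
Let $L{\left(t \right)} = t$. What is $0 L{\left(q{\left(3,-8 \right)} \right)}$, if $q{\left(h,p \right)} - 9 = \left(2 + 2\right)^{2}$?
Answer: $0$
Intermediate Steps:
$q{\left(h,p \right)} = 25$ ($q{\left(h,p \right)} = 9 + \left(2 + 2\right)^{2} = 9 + 4^{2} = 9 + 16 = 25$)
$0 L{\left(q{\left(3,-8 \right)} \right)} = 0 \cdot 25 = 0$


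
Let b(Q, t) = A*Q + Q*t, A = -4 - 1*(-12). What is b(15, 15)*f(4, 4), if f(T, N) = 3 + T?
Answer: 2415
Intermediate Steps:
A = 8 (A = -4 + 12 = 8)
b(Q, t) = 8*Q + Q*t
b(15, 15)*f(4, 4) = (15*(8 + 15))*(3 + 4) = (15*23)*7 = 345*7 = 2415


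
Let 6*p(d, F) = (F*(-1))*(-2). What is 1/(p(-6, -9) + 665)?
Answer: 1/662 ≈ 0.0015106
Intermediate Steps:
p(d, F) = F/3 (p(d, F) = ((F*(-1))*(-2))/6 = (-F*(-2))/6 = (2*F)/6 = F/3)
1/(p(-6, -9) + 665) = 1/((⅓)*(-9) + 665) = 1/(-3 + 665) = 1/662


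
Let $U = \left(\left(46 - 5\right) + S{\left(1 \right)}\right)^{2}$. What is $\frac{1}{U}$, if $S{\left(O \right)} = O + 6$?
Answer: $\frac{1}{2304} \approx 0.00043403$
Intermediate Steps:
$S{\left(O \right)} = 6 + O$
$U = 2304$ ($U = \left(\left(46 - 5\right) + \left(6 + 1\right)\right)^{2} = \left(\left(46 - 5\right) + 7\right)^{2} = \left(41 + 7\right)^{2} = 48^{2} = 2304$)
$\frac{1}{U} = \frac{1}{2304}$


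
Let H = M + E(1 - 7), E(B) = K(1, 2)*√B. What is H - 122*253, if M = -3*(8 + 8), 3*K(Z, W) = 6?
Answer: -30914 + 2*I*√6 ≈ -30914.0 + 4.899*I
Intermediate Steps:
K(Z, W) = 2 (K(Z, W) = (⅓)*6 = 2)
E(B) = 2*√B
M = -48 (M = -3*16 = -48)
H = -48 + 2*I*√6 (H = -48 + 2*√(1 - 7) = -48 + 2*√(-6) = -48 + 2*(I*√6) = -48 + 2*I*√6 ≈ -48.0 + 4.899*I)
H - 122*253 = (-48 + 2*I*√6) - 122*253 = (-48 + 2*I*√6) - 30866 = -30914 + 2*I*√6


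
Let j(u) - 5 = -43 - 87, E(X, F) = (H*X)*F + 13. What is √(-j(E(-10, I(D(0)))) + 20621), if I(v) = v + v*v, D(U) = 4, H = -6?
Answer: √20746 ≈ 144.03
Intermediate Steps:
I(v) = v + v²
E(X, F) = 13 - 6*F*X (E(X, F) = (-6*X)*F + 13 = -6*F*X + 13 = 13 - 6*F*X)
j(u) = -125 (j(u) = 5 + (-43 - 87) = 5 - 130 = -125)
√(-j(E(-10, I(D(0)))) + 20621) = √(-1*(-125) + 20621) = √(125 + 20621) = √20746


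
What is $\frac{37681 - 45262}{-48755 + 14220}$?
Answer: $\frac{7581}{34535} \approx 0.21952$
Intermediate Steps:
$\frac{37681 - 45262}{-48755 + 14220} = - \frac{7581}{-34535} = \left(-7581\right) \left(- \frac{1}{34535}\right) = \frac{7581}{34535}$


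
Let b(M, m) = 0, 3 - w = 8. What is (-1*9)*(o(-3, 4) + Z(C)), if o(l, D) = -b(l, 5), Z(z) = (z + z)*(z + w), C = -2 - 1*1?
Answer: -432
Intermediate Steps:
w = -5 (w = 3 - 1*8 = 3 - 8 = -5)
C = -3 (C = -2 - 1 = -3)
Z(z) = 2*z*(-5 + z) (Z(z) = (z + z)*(z - 5) = (2*z)*(-5 + z) = 2*z*(-5 + z))
o(l, D) = 0 (o(l, D) = -1*0 = 0)
(-1*9)*(o(-3, 4) + Z(C)) = (-1*9)*(0 + 2*(-3)*(-5 - 3)) = -9*(0 + 2*(-3)*(-8)) = -9*(0 + 48) = -9*48 = -432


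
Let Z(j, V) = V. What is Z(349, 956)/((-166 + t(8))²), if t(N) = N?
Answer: 239/6241 ≈ 0.038295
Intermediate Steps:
Z(349, 956)/((-166 + t(8))²) = 956/((-166 + 8)²) = 956/((-158)²) = 956/24964 = 956*(1/24964) = 239/6241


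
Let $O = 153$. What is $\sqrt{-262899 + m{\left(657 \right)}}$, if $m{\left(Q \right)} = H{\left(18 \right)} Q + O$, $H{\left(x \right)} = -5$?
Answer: $3 i \sqrt{29559} \approx 515.78 i$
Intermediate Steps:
$m{\left(Q \right)} = 153 - 5 Q$ ($m{\left(Q \right)} = - 5 Q + 153 = 153 - 5 Q$)
$\sqrt{-262899 + m{\left(657 \right)}} = \sqrt{-262899 + \left(153 - 3285\right)} = \sqrt{-262899 - 3132} = \sqrt{-266031} = 3 i \sqrt{29559}$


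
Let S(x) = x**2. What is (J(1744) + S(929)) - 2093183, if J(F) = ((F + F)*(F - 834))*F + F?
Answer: 5534367122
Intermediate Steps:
J(F) = F + 2*F**2*(-834 + F) (J(F) = ((2*F)*(-834 + F))*F + F = (2*F*(-834 + F))*F + F = 2*F**2*(-834 + F) + F = F + 2*F**2*(-834 + F))
(J(1744) + S(929)) - 2093183 = (1744*(1 - 1668*1744 + 2*1744**2) + 929**2) - 2093183 = (1744*(1 - 2908992 + 2*3041536) + 863041) - 2093183 = (1744*(1 - 2908992 + 6083072) + 863041) - 2093183 = (1744*3174081 + 863041) - 2093183 = (5535597264 + 863041) - 2093183 = 5536460305 - 2093183 = 5534367122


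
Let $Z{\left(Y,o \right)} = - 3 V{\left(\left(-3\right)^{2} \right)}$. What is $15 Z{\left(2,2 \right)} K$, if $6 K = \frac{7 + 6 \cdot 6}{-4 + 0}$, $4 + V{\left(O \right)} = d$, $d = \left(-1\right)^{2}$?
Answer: $- \frac{1935}{8} \approx -241.88$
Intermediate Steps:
$d = 1$
$V{\left(O \right)} = -3$ ($V{\left(O \right)} = -4 + 1 = -3$)
$K = - \frac{43}{24}$ ($K = \frac{\left(7 + 6 \cdot 6\right) \frac{1}{-4 + 0}}{6} = \frac{\left(7 + 36\right) \frac{1}{-4}}{6} = \frac{43 \left(- \frac{1}{4}\right)}{6} = \frac{1}{6} \left(- \frac{43}{4}\right) = - \frac{43}{24} \approx -1.7917$)
$Z{\left(Y,o \right)} = 9$ ($Z{\left(Y,o \right)} = \left(-3\right) \left(-3\right) = 9$)
$15 Z{\left(2,2 \right)} K = 15 \cdot 9 \left(- \frac{43}{24}\right) = 135 \left(- \frac{43}{24}\right) = - \frac{1935}{8}$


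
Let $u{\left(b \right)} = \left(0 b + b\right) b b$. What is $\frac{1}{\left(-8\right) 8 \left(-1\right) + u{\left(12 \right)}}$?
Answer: $\frac{1}{1792} \approx 0.00055804$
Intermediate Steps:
$u{\left(b \right)} = b^{3}$ ($u{\left(b \right)} = \left(0 + b\right) b b = b b b = b^{2} b = b^{3}$)
$\frac{1}{\left(-8\right) 8 \left(-1\right) + u{\left(12 \right)}} = \frac{1}{\left(-8\right) 8 \left(-1\right) + 12^{3}} = \frac{1}{\left(-64\right) \left(-1\right) + 1728} = \frac{1}{64 + 1728} = \frac{1}{1792}$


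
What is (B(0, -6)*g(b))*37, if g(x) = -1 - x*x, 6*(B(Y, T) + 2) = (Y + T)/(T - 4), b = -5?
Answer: 9139/5 ≈ 1827.8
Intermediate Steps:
B(Y, T) = -2 + (T + Y)/(6*(-4 + T)) (B(Y, T) = -2 + ((Y + T)/(T - 4))/6 = -2 + ((T + Y)/(-4 + T))/6 = -2 + (T + Y)/(6*(-4 + T)))
g(x) = -1 - x**2
(B(0, -6)*g(b))*37 = (((48 + 0 - 11*(-6))/(6*(-4 - 6)))*(-1 - 1*(-5)**2))*37 = (((1/6)*(48 + 0 + 66)/(-10))*(-1 - 1*25))*37 = (((1/6)*(-1/10)*114)*(-1 - 25))*37 = -19/10*(-26)*37 = (247/5)*37 = 9139/5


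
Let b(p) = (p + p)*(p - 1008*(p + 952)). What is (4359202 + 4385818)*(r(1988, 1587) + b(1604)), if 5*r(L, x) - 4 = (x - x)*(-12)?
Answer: -72234735777235024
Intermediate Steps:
b(p) = 2*p*(-959616 - 1007*p) (b(p) = (2*p)*(p - 1008*(952 + p)) = (2*p)*(p + (-959616 - 1008*p)) = (2*p)*(-959616 - 1007*p) = 2*p*(-959616 - 1007*p))
r(L, x) = 4/5 (r(L, x) = 4/5 + ((x - x)*(-12))/5 = 4/5 + (0*(-12))/5 = 4/5 + (1/5)*0 = 4/5 + 0 = 4/5)
(4359202 + 4385818)*(r(1988, 1587) + b(1604)) = (4359202 + 4385818)*(4/5 - 2*1604*(959616 + 1007*1604)) = 8745020*(4/5 - 2*1604*(959616 + 1615228)) = 8745020*(4/5 - 2*1604*2574844) = 8745020*(4/5 - 8260099552) = 8745020*(-41300497756/5) = -72234735777235024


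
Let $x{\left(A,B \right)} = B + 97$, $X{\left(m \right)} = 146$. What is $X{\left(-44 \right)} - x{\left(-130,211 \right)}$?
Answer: $-162$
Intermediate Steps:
$x{\left(A,B \right)} = 97 + B$
$X{\left(-44 \right)} - x{\left(-130,211 \right)} = 146 - \left(97 + 211\right) = 146 - 308 = -162$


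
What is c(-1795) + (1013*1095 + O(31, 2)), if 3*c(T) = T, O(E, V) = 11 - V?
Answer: 3325937/3 ≈ 1.1086e+6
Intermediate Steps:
c(T) = T/3
c(-1795) + (1013*1095 + O(31, 2)) = (⅓)*(-1795) + (1013*1095 + (11 - 1*2)) = -1795/3 + (1109235 + (11 - 2)) = -1795/3 + (1109235 + 9) = -1795/3 + 1109244 = 3325937/3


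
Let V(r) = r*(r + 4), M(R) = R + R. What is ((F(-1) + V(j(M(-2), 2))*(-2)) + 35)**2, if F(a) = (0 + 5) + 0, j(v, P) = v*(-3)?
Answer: 118336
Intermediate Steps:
M(R) = 2*R
j(v, P) = -3*v
V(r) = r*(4 + r)
F(a) = 5 (F(a) = 5 + 0 = 5)
((F(-1) + V(j(M(-2), 2))*(-2)) + 35)**2 = ((5 + ((-6*(-2))*(4 - 6*(-2)))*(-2)) + 35)**2 = ((5 + ((-3*(-4))*(4 - 3*(-4)))*(-2)) + 35)**2 = ((5 + (12*(4 + 12))*(-2)) + 35)**2 = ((5 + (12*16)*(-2)) + 35)**2 = ((5 + 192*(-2)) + 35)**2 = ((5 - 384) + 35)**2 = (-379 + 35)**2 = (-344)**2 = 118336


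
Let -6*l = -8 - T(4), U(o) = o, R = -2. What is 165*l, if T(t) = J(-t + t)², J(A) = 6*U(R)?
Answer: 4180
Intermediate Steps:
J(A) = -12 (J(A) = 6*(-2) = -12)
T(t) = 144 (T(t) = (-12)² = 144)
l = 76/3 (l = -(-8 - 1*144)/6 = -(-8 - 144)/6 = -⅙*(-152) = 76/3 ≈ 25.333)
165*l = 165*(76/3) = 4180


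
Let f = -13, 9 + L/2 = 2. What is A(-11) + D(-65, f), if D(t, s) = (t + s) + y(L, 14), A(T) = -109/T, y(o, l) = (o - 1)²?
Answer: 1726/11 ≈ 156.91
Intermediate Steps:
L = -14 (L = -18 + 2*2 = -18 + 4 = -14)
y(o, l) = (-1 + o)²
D(t, s) = 225 + s + t (D(t, s) = (t + s) + (-1 - 14)² = (s + t) + (-15)² = (s + t) + 225 = 225 + s + t)
A(-11) + D(-65, f) = -109/(-11) + (225 - 13 - 65) = -109*(-1/11) + 147 = 109/11 + 147 = 1726/11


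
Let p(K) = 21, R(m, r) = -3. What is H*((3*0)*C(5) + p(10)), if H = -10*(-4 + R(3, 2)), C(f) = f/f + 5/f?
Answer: 1470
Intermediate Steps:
C(f) = 1 + 5/f
H = 70 (H = -10*(-4 - 3) = -10*(-7) = 70)
H*((3*0)*C(5) + p(10)) = 70*((3*0)*((5 + 5)/5) + 21) = 70*(0*((⅕)*10) + 21) = 70*(0*2 + 21) = 70*(0 + 21) = 70*21 = 1470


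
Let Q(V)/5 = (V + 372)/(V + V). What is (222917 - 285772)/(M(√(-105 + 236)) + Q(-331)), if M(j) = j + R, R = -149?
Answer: 822571643686/1942505737 + 5509165324*√131/1942505737 ≈ 455.92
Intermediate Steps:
M(j) = -149 + j (M(j) = j - 149 = -149 + j)
Q(V) = 5*(372 + V)/(2*V) (Q(V) = 5*((V + 372)/(V + V)) = 5*((372 + V)/((2*V))) = 5*((372 + V)*(1/(2*V))) = 5*((372 + V)/(2*V)) = 5*(372 + V)/(2*V))
(222917 - 285772)/(M(√(-105 + 236)) + Q(-331)) = (222917 - 285772)/((-149 + √(-105 + 236)) + (5/2 + 930/(-331))) = -62855/((-149 + √131) + (5/2 + 930*(-1/331))) = -62855/((-149 + √131) + (5/2 - 930/331)) = -62855/((-149 + √131) - 205/662) = -62855/(-98843/662 + √131)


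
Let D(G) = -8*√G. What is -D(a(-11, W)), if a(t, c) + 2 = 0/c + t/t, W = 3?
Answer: 8*I ≈ 8.0*I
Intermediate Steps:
a(t, c) = -1 (a(t, c) = -2 + (0/c + t/t) = -2 + (0 + 1) = -2 + 1 = -1)
-D(a(-11, W)) = -(-8)*√(-1) = -(-8)*I = 8*I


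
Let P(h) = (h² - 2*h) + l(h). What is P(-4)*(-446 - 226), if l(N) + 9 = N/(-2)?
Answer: -11424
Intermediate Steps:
l(N) = -9 - N/2 (l(N) = -9 + N/(-2) = -9 + N*(-½) = -9 - N/2)
P(h) = -9 + h² - 5*h/2 (P(h) = (h² - 2*h) + (-9 - h/2) = -9 + h² - 5*h/2)
P(-4)*(-446 - 226) = (-9 + (-4)² - 5/2*(-4))*(-446 - 226) = (-9 + 16 + 10)*(-672) = 17*(-672) = -11424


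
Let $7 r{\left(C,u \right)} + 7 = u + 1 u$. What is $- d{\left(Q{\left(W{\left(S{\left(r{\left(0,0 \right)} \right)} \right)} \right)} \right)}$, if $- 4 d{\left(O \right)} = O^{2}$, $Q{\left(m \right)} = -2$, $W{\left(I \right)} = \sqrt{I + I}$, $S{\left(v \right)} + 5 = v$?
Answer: $1$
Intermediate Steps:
$r{\left(C,u \right)} = -1 + \frac{2 u}{7}$ ($r{\left(C,u \right)} = -1 + \frac{u + 1 u}{7} = -1 + \frac{u + u}{7} = -1 + \frac{2 u}{7}$)
$S{\left(v \right)} = -5 + v$
$W{\left(I \right)} = \sqrt{2} \sqrt{I}$ ($W{\left(I \right)} = \sqrt{2 I} = \sqrt{2} \sqrt{I}$)
$d{\left(O \right)} = - \frac{O^{2}}{4}$
$- d{\left(Q{\left(W{\left(S{\left(r{\left(0,0 \right)} \right)} \right)} \right)} \right)} = - \frac{\left(-1\right) \left(-2\right)^{2}}{4} = - \frac{\left(-1\right) 4}{4} = \left(-1\right) \left(-1\right) = 1$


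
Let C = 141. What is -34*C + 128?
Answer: -4666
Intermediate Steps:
-34*C + 128 = -34*141 + 128 = -4794 + 128 = -4666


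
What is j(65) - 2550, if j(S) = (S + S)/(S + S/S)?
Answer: -84085/33 ≈ -2548.0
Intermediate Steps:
j(S) = 2*S/(1 + S) (j(S) = (2*S)/(S + 1) = (2*S)/(1 + S) = 2*S/(1 + S))
j(65) - 2550 = 2*65/(1 + 65) - 2550 = 2*65/66 - 2550 = 2*65*(1/66) - 2550 = 65/33 - 2550 = -84085/33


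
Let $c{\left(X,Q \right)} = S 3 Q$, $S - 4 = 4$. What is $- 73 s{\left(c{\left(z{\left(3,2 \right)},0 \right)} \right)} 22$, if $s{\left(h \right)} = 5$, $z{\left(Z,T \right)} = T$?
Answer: $-8030$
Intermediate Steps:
$S = 8$ ($S = 4 + 4 = 8$)
$c{\left(X,Q \right)} = 24 Q$ ($c{\left(X,Q \right)} = 8 \cdot 3 Q = 24 Q$)
$- 73 s{\left(c{\left(z{\left(3,2 \right)},0 \right)} \right)} 22 = \left(-73\right) 5 \cdot 22 = \left(-365\right) 22 = -8030$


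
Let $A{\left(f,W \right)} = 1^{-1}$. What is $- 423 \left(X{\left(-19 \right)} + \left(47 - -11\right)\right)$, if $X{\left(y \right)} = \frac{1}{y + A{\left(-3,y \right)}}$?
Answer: $- \frac{49021}{2} \approx -24511.0$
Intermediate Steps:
$A{\left(f,W \right)} = 1$
$X{\left(y \right)} = \frac{1}{1 + y}$ ($X{\left(y \right)} = \frac{1}{y + 1} = \frac{1}{1 + y}$)
$- 423 \left(X{\left(-19 \right)} + \left(47 - -11\right)\right) = - 423 \left(\frac{1}{1 - 19} + \left(47 - -11\right)\right) = - 423 \left(\frac{1}{-18} + \left(47 + 11\right)\right) = - 423 \left(- \frac{1}{18} + 58\right) = \left(-423\right) \frac{1043}{18} = - \frac{49021}{2}$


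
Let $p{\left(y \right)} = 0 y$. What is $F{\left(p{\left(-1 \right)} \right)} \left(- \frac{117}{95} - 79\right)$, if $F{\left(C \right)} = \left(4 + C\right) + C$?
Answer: $- \frac{30488}{95} \approx -320.93$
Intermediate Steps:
$p{\left(y \right)} = 0$
$F{\left(C \right)} = 4 + 2 C$
$F{\left(p{\left(-1 \right)} \right)} \left(- \frac{117}{95} - 79\right) = \left(4 + 2 \cdot 0\right) \left(- \frac{117}{95} - 79\right) = \left(4 + 0\right) \left(\left(-117\right) \frac{1}{95} - 79\right) = 4 \left(- \frac{117}{95} - 79\right) = 4 \left(- \frac{7622}{95}\right) = - \frac{30488}{95}$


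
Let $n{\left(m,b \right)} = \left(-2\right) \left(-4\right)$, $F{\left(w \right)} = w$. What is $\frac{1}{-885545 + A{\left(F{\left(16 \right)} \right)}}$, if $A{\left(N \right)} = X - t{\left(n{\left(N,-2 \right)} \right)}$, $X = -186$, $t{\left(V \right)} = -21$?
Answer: $- \frac{1}{885710} \approx -1.129 \cdot 10^{-6}$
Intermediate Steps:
$n{\left(m,b \right)} = 8$
$A{\left(N \right)} = -165$ ($A{\left(N \right)} = -186 - -21 = -186 + 21 = -165$)
$\frac{1}{-885545 + A{\left(F{\left(16 \right)} \right)}} = \frac{1}{-885545 - 165} = \frac{1}{-885710} = - \frac{1}{885710}$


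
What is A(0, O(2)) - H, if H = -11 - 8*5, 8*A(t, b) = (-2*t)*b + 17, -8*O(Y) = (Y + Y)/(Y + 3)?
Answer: 425/8 ≈ 53.125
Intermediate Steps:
O(Y) = -Y/(4*(3 + Y)) (O(Y) = -(Y + Y)/(8*(Y + 3)) = -2*Y/(8*(3 + Y)) = -Y/(4*(3 + Y)))
A(t, b) = 17/8 - b*t/4 (A(t, b) = ((-2*t)*b + 17)/8 = (-2*b*t + 17)/8 = (17 - 2*b*t)/8 = 17/8 - b*t/4)
H = -51 (H = -11 - 40 = -51)
A(0, O(2)) - H = (17/8 - 1/4*(-1*2/(12 + 4*2))*0) - 1*(-51) = (17/8 - 1/4*(-1*2/(12 + 8))*0) + 51 = (17/8 - 1/4*(-1*2/20)*0) + 51 = (17/8 - 1/4*(-1*2*1/20)*0) + 51 = (17/8 - 1/4*(-1/10)*0) + 51 = (17/8 + 0) + 51 = 17/8 + 51 = 425/8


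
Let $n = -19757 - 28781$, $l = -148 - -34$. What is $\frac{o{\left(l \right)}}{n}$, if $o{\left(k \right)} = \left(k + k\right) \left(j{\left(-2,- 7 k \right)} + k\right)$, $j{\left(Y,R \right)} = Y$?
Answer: $- \frac{13224}{24269} \approx -0.54489$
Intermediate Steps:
$l = -114$ ($l = -148 + 34 = -114$)
$o{\left(k \right)} = 2 k \left(-2 + k\right)$ ($o{\left(k \right)} = \left(k + k\right) \left(-2 + k\right) = 2 k \left(-2 + k\right)$)
$n = -48538$
$\frac{o{\left(l \right)}}{n} = \frac{2 \left(-114\right) \left(-2 - 114\right)}{-48538} = 2 \left(-114\right) \left(-116\right) \left(- \frac{1}{48538}\right) = 26448 \left(- \frac{1}{48538}\right) = - \frac{13224}{24269}$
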